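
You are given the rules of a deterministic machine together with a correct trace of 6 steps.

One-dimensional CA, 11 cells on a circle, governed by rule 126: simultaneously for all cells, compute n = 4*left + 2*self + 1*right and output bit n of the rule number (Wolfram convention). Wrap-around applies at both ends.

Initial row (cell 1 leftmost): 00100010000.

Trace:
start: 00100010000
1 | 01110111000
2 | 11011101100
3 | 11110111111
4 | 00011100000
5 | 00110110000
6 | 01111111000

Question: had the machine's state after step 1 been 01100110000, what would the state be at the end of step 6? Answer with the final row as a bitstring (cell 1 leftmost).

11111111000

state after step 1 := 01100110000
2 | 11111111000
3 | 10000001101
4 | 11000011111
5 | 01100110000
6 | 11111111000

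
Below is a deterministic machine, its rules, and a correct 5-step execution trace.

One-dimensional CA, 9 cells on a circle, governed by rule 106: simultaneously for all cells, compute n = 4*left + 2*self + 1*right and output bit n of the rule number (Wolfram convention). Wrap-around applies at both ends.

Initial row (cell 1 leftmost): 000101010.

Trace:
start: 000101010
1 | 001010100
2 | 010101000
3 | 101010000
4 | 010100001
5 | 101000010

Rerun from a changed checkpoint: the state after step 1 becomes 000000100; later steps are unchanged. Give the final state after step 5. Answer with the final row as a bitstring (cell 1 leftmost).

001000000

state after step 1 := 000000100
2 | 000001000
3 | 000010000
4 | 000100000
5 | 001000000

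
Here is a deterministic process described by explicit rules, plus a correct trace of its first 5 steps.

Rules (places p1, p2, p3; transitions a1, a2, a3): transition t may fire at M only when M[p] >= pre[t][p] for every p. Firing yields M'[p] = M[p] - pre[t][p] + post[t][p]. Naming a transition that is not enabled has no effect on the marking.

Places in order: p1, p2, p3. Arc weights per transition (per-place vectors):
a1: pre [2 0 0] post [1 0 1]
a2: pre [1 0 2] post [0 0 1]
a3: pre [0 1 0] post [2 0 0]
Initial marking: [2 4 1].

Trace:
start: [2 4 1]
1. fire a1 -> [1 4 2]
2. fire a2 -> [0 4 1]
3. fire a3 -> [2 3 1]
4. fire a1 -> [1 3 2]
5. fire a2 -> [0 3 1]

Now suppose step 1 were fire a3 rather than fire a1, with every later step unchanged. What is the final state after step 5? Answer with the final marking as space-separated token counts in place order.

(re-executing from step 1 with the substitution; state before step 1: [2 4 1])
1. fire a3 -> [4 3 1]
2. fire a2 -> [4 3 1]
3. fire a3 -> [6 2 1]
4. fire a1 -> [5 2 2]
5. fire a2 -> [4 2 1]

4 2 1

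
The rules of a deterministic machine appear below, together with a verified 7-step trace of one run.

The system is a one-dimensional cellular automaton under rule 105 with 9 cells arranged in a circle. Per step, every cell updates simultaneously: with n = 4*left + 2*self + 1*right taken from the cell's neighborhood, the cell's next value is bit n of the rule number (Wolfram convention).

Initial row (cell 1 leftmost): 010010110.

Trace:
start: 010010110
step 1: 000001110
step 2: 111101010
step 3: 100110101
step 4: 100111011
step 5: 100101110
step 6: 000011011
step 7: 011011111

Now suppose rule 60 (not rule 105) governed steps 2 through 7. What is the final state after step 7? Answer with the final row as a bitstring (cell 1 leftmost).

010111101

(re-executing steps 2..7 under rule 60; state before step 2: 000001110)
step 2: 000001001
step 3: 100001101
step 4: 010001011
step 5: 111001110
step 6: 100101001
step 7: 010111101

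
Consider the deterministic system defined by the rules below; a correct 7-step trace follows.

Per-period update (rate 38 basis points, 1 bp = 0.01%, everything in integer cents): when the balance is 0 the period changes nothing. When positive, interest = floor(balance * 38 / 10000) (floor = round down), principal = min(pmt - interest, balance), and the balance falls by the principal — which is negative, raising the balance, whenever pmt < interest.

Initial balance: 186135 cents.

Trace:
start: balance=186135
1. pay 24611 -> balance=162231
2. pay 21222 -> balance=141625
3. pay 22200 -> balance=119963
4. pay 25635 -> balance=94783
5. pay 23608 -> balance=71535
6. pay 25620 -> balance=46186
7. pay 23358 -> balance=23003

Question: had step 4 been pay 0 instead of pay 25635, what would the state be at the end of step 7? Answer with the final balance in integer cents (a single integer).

48931

(re-executing from step 4 with the substitution; state before step 4: balance=119963)
4. pay 0 -> balance=120418
5. pay 23608 -> balance=97267
6. pay 25620 -> balance=72016
7. pay 23358 -> balance=48931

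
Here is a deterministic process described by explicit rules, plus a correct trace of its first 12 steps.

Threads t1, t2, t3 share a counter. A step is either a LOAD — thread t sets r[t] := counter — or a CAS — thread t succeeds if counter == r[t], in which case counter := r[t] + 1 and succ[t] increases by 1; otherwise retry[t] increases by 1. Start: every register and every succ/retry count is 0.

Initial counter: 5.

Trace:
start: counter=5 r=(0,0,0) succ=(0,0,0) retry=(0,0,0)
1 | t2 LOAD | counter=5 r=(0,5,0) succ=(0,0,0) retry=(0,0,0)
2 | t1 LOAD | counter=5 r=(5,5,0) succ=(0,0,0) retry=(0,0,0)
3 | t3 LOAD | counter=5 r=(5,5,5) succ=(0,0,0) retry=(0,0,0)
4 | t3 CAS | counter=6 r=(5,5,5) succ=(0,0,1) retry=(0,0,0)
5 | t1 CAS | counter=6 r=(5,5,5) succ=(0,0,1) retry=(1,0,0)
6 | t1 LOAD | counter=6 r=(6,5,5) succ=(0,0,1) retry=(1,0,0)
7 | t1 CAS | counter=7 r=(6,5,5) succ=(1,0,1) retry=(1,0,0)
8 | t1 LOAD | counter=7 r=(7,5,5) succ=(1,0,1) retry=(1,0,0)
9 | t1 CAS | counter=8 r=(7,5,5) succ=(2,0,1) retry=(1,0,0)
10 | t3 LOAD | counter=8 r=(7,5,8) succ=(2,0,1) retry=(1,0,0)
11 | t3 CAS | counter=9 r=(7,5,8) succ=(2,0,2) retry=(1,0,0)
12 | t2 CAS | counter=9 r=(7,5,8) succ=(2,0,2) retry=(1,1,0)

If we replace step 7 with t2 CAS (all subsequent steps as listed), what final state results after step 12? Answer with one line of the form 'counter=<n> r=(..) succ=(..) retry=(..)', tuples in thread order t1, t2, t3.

counter=8 r=(6,5,7) succ=(1,0,2) retry=(1,2,0)

(re-executing from step 7 with the substitution; state before step 7: counter=6 r=(6,5,5) succ=(0,0,1) retry=(1,0,0))
7 | t2 CAS | counter=6 r=(6,5,5) succ=(0,0,1) retry=(1,1,0)
8 | t1 LOAD | counter=6 r=(6,5,5) succ=(0,0,1) retry=(1,1,0)
9 | t1 CAS | counter=7 r=(6,5,5) succ=(1,0,1) retry=(1,1,0)
10 | t3 LOAD | counter=7 r=(6,5,7) succ=(1,0,1) retry=(1,1,0)
11 | t3 CAS | counter=8 r=(6,5,7) succ=(1,0,2) retry=(1,1,0)
12 | t2 CAS | counter=8 r=(6,5,7) succ=(1,0,2) retry=(1,2,0)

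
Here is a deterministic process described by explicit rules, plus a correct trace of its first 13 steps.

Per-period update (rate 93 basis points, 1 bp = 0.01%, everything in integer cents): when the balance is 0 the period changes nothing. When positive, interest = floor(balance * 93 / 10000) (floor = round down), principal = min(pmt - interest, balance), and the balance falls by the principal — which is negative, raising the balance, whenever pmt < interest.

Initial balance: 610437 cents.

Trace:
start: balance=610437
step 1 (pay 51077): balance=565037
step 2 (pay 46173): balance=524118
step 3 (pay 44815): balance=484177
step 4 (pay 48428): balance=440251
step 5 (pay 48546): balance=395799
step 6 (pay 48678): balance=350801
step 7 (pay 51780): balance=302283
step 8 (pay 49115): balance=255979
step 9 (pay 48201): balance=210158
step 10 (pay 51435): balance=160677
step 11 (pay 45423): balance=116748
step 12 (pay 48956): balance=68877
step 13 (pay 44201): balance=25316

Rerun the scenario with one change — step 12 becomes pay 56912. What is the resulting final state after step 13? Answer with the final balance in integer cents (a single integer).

17286

(re-executing from step 12 with the substitution; state before step 12: balance=116748)
step 12 (pay 56912): balance=60921
step 13 (pay 44201): balance=17286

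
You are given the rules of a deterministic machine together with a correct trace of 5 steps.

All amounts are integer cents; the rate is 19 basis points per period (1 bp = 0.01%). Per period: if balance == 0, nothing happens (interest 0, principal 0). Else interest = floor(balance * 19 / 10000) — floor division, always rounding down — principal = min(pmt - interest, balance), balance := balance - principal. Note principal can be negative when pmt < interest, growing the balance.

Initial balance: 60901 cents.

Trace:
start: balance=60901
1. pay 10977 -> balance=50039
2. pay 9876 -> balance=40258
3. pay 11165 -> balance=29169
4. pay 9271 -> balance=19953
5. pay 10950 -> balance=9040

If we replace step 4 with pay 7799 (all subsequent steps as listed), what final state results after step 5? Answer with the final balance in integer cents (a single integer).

10515

(re-executing from step 4 with the substitution; state before step 4: balance=29169)
4. pay 7799 -> balance=21425
5. pay 10950 -> balance=10515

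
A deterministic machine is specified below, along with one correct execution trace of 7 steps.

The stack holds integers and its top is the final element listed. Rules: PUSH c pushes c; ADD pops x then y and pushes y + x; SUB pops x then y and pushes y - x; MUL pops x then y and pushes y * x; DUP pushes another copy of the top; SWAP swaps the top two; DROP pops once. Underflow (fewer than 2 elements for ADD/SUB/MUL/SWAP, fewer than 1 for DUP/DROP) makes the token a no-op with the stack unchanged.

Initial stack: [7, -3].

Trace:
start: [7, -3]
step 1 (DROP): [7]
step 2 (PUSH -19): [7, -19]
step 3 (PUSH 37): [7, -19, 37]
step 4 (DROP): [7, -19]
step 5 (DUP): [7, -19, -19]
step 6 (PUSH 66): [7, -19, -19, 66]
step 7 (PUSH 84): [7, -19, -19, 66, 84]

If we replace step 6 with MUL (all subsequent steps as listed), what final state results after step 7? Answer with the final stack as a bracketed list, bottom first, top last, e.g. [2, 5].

(re-executing from step 6 with the substitution; state before step 6: [7, -19, -19])
step 6 (MUL): [7, 361]
step 7 (PUSH 84): [7, 361, 84]

[7, 361, 84]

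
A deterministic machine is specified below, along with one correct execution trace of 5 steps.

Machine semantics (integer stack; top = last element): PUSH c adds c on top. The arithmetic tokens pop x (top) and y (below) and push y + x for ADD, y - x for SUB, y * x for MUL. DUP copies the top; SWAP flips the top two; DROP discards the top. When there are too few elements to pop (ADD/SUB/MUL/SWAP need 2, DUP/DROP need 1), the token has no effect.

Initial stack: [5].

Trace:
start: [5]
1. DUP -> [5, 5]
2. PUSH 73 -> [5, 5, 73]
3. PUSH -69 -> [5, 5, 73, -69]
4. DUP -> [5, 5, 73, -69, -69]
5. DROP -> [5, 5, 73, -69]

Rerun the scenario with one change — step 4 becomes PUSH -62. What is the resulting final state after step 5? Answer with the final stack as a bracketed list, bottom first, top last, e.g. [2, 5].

(re-executing from step 4 with the substitution; state before step 4: [5, 5, 73, -69])
4. PUSH -62 -> [5, 5, 73, -69, -62]
5. DROP -> [5, 5, 73, -69]

[5, 5, 73, -69]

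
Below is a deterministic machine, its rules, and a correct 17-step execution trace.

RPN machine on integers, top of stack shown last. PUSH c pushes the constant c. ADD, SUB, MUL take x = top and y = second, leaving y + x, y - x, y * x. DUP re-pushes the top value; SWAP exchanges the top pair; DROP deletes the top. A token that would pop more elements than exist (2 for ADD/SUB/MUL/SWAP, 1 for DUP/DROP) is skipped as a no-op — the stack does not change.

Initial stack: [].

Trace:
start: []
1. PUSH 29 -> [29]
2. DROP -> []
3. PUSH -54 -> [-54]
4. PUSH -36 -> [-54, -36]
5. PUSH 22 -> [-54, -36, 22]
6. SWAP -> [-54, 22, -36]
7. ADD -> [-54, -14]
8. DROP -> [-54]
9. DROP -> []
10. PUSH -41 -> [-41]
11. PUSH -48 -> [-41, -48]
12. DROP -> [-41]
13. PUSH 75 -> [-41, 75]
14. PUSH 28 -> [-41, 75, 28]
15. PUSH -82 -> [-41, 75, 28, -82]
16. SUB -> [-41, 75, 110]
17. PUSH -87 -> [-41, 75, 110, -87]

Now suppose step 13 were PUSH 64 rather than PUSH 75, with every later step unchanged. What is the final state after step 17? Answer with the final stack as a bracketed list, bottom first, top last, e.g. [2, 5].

[-41, 64, 110, -87]

(re-executing from step 13 with the substitution; state before step 13: [-41])
13. PUSH 64 -> [-41, 64]
14. PUSH 28 -> [-41, 64, 28]
15. PUSH -82 -> [-41, 64, 28, -82]
16. SUB -> [-41, 64, 110]
17. PUSH -87 -> [-41, 64, 110, -87]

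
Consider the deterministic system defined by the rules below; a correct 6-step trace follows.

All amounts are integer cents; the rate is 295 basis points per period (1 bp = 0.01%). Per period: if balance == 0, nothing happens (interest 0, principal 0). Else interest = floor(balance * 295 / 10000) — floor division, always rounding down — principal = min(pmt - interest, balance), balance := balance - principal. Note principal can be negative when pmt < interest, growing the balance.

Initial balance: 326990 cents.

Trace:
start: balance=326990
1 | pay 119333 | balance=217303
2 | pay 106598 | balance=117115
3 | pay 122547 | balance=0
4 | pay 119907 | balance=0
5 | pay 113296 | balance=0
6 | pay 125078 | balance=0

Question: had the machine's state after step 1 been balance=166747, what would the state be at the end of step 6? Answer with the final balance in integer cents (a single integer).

0

state after step 1 := balance=166747
2 | pay 106598 | balance=65068
3 | pay 122547 | balance=0
4 | pay 119907 | balance=0
5 | pay 113296 | balance=0
6 | pay 125078 | balance=0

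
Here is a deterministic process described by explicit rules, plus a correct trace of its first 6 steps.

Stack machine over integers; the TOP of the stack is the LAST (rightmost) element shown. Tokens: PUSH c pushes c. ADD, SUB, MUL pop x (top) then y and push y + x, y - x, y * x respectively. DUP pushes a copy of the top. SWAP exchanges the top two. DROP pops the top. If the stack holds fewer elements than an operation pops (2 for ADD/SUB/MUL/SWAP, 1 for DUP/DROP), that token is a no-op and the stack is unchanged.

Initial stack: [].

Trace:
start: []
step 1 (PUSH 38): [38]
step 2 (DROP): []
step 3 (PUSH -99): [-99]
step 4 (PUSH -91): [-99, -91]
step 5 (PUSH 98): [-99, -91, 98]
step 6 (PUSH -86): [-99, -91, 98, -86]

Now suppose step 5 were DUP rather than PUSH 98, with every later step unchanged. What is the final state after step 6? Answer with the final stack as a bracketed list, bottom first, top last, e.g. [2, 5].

[-99, -91, -91, -86]

(re-executing from step 5 with the substitution; state before step 5: [-99, -91])
step 5 (DUP): [-99, -91, -91]
step 6 (PUSH -86): [-99, -91, -91, -86]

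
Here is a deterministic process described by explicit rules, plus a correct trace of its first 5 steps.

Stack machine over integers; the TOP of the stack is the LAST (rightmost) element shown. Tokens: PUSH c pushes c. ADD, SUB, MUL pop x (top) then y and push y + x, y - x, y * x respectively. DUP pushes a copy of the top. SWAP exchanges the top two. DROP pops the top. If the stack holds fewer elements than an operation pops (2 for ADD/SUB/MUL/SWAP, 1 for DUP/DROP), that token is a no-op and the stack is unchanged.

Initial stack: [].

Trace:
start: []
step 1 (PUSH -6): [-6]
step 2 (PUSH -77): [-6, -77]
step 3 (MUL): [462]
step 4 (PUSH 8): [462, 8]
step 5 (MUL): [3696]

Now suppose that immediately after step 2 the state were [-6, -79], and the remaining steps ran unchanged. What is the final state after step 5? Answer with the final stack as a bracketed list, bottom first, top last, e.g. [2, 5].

[3792]

state after step 2 := [-6, -79]
step 3 (MUL): [474]
step 4 (PUSH 8): [474, 8]
step 5 (MUL): [3792]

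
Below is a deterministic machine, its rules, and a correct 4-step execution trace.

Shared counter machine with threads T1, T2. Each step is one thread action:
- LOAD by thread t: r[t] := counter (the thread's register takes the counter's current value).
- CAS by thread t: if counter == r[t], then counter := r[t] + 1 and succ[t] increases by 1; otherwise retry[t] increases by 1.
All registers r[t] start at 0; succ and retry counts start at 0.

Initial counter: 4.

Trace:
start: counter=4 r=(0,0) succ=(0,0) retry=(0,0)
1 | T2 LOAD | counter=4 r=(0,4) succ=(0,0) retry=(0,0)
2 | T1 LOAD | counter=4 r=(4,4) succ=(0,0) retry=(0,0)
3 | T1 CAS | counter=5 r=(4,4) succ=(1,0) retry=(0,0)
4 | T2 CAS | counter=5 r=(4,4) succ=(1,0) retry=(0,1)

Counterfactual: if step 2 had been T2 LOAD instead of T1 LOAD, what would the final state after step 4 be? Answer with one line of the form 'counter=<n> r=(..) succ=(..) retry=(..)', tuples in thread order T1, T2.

(re-executing from step 2 with the substitution; state before step 2: counter=4 r=(0,4) succ=(0,0) retry=(0,0))
2 | T2 LOAD | counter=4 r=(0,4) succ=(0,0) retry=(0,0)
3 | T1 CAS | counter=4 r=(0,4) succ=(0,0) retry=(1,0)
4 | T2 CAS | counter=5 r=(0,4) succ=(0,1) retry=(1,0)

counter=5 r=(0,4) succ=(0,1) retry=(1,0)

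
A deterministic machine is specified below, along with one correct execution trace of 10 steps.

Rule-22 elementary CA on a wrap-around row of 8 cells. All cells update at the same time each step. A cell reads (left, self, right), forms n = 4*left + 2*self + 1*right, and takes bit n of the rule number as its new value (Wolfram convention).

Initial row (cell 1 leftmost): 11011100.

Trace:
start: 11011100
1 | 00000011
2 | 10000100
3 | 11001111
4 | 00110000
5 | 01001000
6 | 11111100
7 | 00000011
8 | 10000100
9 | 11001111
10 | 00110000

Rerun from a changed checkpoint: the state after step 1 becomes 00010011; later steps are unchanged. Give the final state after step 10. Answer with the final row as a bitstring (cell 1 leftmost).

state after step 1 := 00010011
2 | 10111100
3 | 10000011
4 | 01000100
5 | 11101110
6 | 00000000
7 | 00000000
8 | 00000000
9 | 00000000
10 | 00000000

00000000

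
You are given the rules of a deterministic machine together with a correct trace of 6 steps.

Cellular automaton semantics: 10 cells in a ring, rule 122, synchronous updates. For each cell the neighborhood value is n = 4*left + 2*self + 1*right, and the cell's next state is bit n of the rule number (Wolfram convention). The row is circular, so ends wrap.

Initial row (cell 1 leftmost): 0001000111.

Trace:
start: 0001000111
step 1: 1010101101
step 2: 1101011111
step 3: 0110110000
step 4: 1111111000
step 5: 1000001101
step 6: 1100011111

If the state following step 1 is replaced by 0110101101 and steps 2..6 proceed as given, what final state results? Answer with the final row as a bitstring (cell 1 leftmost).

state after step 1 := 0110101101
step 2: 1111011110
step 3: 1001110011
step 4: 1111011110
step 5: 1001110011
step 6: 1111011110

1111011110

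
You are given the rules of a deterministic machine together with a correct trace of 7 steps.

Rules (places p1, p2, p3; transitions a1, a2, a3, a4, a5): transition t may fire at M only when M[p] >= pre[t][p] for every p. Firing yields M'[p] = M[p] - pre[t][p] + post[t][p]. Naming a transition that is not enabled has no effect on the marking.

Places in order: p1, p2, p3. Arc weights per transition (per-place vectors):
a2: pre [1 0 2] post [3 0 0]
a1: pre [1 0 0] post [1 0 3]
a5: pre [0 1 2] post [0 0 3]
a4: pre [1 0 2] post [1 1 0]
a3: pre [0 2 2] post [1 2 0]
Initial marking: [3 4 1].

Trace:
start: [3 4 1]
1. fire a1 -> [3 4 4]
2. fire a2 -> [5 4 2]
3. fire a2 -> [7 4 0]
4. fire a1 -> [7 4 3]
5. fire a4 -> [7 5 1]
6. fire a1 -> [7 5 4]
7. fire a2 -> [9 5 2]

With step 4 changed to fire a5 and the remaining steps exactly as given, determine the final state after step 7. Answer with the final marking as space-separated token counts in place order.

(re-executing from step 4 with the substitution; state before step 4: [7 4 0])
4. fire a5 -> [7 4 0]
5. fire a4 -> [7 4 0]
6. fire a1 -> [7 4 3]
7. fire a2 -> [9 4 1]

9 4 1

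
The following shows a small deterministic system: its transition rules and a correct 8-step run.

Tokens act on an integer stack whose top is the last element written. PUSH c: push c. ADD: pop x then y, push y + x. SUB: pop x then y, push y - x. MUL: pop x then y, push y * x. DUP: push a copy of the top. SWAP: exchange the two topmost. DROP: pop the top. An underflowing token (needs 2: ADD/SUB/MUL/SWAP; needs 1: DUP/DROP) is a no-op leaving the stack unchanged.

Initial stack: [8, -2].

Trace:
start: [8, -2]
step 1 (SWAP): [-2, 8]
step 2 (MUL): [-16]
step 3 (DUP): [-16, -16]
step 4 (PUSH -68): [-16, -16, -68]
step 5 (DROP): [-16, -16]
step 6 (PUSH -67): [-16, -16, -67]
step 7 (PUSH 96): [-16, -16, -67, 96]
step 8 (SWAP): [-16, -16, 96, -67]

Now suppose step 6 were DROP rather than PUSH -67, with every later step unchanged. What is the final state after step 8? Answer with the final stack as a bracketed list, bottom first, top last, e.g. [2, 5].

(re-executing from step 6 with the substitution; state before step 6: [-16, -16])
step 6 (DROP): [-16]
step 7 (PUSH 96): [-16, 96]
step 8 (SWAP): [96, -16]

[96, -16]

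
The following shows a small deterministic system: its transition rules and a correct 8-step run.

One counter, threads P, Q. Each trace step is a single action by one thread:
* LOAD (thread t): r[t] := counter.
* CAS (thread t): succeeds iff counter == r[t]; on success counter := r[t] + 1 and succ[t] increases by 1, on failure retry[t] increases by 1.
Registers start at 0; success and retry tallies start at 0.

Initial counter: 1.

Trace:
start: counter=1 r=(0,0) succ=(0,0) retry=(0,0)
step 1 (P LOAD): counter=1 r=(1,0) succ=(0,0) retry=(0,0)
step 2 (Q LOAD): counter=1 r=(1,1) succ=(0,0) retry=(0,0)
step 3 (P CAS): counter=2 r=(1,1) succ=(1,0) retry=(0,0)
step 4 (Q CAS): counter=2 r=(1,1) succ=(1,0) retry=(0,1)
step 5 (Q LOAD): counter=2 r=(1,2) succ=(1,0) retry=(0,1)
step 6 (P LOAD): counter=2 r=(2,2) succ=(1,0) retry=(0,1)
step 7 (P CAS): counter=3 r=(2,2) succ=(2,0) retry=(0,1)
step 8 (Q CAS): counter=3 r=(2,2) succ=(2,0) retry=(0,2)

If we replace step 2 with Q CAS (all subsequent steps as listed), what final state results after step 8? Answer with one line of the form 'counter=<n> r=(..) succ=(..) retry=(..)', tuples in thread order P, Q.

(re-executing from step 2 with the substitution; state before step 2: counter=1 r=(1,0) succ=(0,0) retry=(0,0))
step 2 (Q CAS): counter=1 r=(1,0) succ=(0,0) retry=(0,1)
step 3 (P CAS): counter=2 r=(1,0) succ=(1,0) retry=(0,1)
step 4 (Q CAS): counter=2 r=(1,0) succ=(1,0) retry=(0,2)
step 5 (Q LOAD): counter=2 r=(1,2) succ=(1,0) retry=(0,2)
step 6 (P LOAD): counter=2 r=(2,2) succ=(1,0) retry=(0,2)
step 7 (P CAS): counter=3 r=(2,2) succ=(2,0) retry=(0,2)
step 8 (Q CAS): counter=3 r=(2,2) succ=(2,0) retry=(0,3)

counter=3 r=(2,2) succ=(2,0) retry=(0,3)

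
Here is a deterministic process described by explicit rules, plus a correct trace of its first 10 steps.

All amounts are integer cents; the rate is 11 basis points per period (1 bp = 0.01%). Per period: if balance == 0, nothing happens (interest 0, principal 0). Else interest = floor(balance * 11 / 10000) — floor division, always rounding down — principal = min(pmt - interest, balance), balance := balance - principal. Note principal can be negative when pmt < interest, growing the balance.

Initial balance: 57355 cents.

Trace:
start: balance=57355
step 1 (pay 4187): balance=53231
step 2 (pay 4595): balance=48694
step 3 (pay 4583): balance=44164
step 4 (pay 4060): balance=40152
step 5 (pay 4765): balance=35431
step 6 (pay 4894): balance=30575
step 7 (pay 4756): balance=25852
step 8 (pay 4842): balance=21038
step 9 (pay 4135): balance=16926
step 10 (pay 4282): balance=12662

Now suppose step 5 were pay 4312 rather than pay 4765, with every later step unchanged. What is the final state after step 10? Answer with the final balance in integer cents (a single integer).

(re-executing from step 5 with the substitution; state before step 5: balance=40152)
step 5 (pay 4312): balance=35884
step 6 (pay 4894): balance=31029
step 7 (pay 4756): balance=26307
step 8 (pay 4842): balance=21493
step 9 (pay 4135): balance=17381
step 10 (pay 4282): balance=13118

13118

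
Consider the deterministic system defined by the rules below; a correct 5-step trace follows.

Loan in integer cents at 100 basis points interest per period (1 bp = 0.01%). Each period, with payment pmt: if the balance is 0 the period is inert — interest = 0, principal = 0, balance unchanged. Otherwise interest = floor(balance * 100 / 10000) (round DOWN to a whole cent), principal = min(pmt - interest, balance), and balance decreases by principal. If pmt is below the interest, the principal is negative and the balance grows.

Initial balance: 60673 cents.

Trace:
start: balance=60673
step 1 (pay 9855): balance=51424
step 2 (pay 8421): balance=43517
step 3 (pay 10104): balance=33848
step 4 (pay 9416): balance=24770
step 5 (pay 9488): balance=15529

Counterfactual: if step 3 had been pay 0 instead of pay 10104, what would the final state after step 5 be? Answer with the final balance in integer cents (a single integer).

(re-executing from step 3 with the substitution; state before step 3: balance=43517)
step 3 (pay 0): balance=43952
step 4 (pay 9416): balance=34975
step 5 (pay 9488): balance=25836

25836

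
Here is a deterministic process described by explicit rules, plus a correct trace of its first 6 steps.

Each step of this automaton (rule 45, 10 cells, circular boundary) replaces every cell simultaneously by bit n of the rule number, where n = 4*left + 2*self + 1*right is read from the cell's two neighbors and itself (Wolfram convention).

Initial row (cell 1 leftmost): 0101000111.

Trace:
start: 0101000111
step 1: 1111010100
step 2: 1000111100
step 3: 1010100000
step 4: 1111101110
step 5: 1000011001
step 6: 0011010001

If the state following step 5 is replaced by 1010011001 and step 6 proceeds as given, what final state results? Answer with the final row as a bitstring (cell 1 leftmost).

0110010001

state after step 5 := 1010011001
step 6: 0110010001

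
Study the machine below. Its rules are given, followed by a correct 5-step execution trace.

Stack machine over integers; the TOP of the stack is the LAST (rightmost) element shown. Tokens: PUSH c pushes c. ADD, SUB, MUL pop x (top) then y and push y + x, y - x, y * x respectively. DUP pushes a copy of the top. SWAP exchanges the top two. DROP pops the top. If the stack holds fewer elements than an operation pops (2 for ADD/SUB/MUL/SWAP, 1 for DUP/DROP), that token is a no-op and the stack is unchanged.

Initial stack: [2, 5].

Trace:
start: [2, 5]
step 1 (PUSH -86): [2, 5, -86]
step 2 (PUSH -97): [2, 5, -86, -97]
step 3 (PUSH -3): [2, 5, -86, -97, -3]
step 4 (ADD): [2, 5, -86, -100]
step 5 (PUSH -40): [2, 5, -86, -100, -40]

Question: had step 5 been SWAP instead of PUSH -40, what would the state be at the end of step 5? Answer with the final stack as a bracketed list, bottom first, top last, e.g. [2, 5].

(re-executing from step 5 with the substitution; state before step 5: [2, 5, -86, -100])
step 5 (SWAP): [2, 5, -100, -86]

[2, 5, -100, -86]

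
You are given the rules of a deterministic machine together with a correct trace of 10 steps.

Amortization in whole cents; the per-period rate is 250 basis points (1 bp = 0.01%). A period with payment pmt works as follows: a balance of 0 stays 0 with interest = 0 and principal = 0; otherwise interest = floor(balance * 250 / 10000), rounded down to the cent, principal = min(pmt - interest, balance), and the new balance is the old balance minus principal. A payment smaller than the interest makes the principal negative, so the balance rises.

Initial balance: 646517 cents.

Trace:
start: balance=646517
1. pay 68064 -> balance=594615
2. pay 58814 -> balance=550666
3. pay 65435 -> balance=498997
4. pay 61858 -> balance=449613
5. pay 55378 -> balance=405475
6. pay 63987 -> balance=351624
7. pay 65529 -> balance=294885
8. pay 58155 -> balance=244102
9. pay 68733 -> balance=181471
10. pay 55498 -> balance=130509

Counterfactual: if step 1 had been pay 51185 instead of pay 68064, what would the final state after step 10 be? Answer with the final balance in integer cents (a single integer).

(re-executing from step 1 with the substitution; state before step 1: balance=646517)
1. pay 51185 -> balance=611494
2. pay 58814 -> balance=567967
3. pay 65435 -> balance=516731
4. pay 61858 -> balance=467791
5. pay 55378 -> balance=424107
6. pay 63987 -> balance=370722
7. pay 65529 -> balance=314461
8. pay 58155 -> balance=264167
9. pay 68733 -> balance=202038
10. pay 55498 -> balance=151590

151590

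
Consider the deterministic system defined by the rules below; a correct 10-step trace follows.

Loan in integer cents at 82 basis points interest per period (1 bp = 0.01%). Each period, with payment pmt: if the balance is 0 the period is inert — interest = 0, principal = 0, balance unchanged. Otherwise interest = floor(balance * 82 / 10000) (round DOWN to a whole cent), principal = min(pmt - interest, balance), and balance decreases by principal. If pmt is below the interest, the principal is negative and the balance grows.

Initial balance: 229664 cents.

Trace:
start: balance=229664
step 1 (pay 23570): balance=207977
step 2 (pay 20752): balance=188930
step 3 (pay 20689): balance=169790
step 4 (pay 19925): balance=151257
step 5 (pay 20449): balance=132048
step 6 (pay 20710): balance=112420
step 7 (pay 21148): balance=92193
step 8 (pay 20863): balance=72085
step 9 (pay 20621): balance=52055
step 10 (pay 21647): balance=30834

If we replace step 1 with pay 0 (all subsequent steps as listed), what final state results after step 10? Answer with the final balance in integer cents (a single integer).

56202

(re-executing from step 1 with the substitution; state before step 1: balance=229664)
step 1 (pay 0): balance=231547
step 2 (pay 20752): balance=212693
step 3 (pay 20689): balance=193748
step 4 (pay 19925): balance=175411
step 5 (pay 20449): balance=156400
step 6 (pay 20710): balance=136972
step 7 (pay 21148): balance=116947
step 8 (pay 20863): balance=97042
step 9 (pay 20621): balance=77216
step 10 (pay 21647): balance=56202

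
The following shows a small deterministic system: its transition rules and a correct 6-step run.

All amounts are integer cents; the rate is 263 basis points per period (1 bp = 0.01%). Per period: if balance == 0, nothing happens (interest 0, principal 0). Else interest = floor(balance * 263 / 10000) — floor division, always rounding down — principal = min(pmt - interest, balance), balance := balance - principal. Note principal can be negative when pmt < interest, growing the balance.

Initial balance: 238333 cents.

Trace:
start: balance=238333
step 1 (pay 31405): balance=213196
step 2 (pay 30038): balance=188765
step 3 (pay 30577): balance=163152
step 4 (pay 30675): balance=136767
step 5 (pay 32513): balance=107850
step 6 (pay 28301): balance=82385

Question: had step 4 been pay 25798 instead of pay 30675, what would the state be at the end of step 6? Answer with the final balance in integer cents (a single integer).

(re-executing from step 4 with the substitution; state before step 4: balance=163152)
step 4 (pay 25798): balance=141644
step 5 (pay 32513): balance=112856
step 6 (pay 28301): balance=87523

87523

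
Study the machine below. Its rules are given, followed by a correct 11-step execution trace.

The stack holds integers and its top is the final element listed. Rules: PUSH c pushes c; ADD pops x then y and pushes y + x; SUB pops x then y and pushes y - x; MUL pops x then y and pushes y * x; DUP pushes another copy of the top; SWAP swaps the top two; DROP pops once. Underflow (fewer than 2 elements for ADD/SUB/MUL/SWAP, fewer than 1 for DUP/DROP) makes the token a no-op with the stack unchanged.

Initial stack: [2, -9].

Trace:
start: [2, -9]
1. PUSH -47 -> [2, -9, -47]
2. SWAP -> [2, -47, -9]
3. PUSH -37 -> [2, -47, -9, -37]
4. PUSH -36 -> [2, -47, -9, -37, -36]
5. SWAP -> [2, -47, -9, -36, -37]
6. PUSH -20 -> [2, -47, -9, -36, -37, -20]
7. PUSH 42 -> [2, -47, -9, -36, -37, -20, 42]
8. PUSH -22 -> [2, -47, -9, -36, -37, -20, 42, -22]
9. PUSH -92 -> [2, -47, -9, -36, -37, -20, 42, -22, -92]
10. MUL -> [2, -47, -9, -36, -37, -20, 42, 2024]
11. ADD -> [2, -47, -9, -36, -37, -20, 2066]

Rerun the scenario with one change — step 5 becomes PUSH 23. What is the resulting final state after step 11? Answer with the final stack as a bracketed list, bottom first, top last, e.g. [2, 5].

(re-executing from step 5 with the substitution; state before step 5: [2, -47, -9, -37, -36])
5. PUSH 23 -> [2, -47, -9, -37, -36, 23]
6. PUSH -20 -> [2, -47, -9, -37, -36, 23, -20]
7. PUSH 42 -> [2, -47, -9, -37, -36, 23, -20, 42]
8. PUSH -22 -> [2, -47, -9, -37, -36, 23, -20, 42, -22]
9. PUSH -92 -> [2, -47, -9, -37, -36, 23, -20, 42, -22, -92]
10. MUL -> [2, -47, -9, -37, -36, 23, -20, 42, 2024]
11. ADD -> [2, -47, -9, -37, -36, 23, -20, 2066]

[2, -47, -9, -37, -36, 23, -20, 2066]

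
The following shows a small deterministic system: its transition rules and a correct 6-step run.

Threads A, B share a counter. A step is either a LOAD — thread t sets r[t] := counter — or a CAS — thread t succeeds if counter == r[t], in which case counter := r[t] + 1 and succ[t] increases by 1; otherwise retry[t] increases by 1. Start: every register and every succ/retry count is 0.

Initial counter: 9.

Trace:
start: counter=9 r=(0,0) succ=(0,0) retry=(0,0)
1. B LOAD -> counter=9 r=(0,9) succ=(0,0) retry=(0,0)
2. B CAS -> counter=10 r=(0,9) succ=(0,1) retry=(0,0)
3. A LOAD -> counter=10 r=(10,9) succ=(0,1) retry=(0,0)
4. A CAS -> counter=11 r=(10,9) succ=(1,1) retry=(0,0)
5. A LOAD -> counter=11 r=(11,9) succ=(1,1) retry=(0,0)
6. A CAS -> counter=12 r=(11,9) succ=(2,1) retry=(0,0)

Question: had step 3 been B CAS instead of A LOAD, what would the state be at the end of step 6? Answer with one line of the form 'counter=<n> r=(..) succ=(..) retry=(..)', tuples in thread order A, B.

counter=11 r=(10,9) succ=(1,1) retry=(1,1)

(re-executing from step 3 with the substitution; state before step 3: counter=10 r=(0,9) succ=(0,1) retry=(0,0))
3. B CAS -> counter=10 r=(0,9) succ=(0,1) retry=(0,1)
4. A CAS -> counter=10 r=(0,9) succ=(0,1) retry=(1,1)
5. A LOAD -> counter=10 r=(10,9) succ=(0,1) retry=(1,1)
6. A CAS -> counter=11 r=(10,9) succ=(1,1) retry=(1,1)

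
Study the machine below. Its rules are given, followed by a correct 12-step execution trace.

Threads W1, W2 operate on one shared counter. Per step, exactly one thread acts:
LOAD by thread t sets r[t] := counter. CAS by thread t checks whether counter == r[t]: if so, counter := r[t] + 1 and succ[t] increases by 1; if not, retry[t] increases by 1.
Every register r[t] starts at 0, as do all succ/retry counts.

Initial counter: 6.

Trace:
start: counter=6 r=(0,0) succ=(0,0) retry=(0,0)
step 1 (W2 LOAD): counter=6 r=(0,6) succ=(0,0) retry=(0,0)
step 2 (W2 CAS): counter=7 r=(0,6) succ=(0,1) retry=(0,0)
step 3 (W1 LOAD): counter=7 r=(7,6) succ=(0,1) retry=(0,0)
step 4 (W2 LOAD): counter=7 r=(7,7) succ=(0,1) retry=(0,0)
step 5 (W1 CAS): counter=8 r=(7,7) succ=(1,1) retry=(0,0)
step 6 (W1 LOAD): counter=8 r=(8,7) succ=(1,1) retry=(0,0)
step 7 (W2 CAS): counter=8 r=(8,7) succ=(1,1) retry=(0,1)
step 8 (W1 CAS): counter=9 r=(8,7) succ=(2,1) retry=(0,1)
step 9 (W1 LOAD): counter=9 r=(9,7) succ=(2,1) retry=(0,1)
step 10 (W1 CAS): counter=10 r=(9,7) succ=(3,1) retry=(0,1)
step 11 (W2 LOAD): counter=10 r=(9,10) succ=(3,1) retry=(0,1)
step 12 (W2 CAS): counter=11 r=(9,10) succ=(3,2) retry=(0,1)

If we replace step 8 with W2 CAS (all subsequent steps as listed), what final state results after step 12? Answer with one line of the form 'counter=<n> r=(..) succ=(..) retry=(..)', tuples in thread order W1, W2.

counter=10 r=(8,9) succ=(2,2) retry=(0,2)

(re-executing from step 8 with the substitution; state before step 8: counter=8 r=(8,7) succ=(1,1) retry=(0,1))
step 8 (W2 CAS): counter=8 r=(8,7) succ=(1,1) retry=(0,2)
step 9 (W1 LOAD): counter=8 r=(8,7) succ=(1,1) retry=(0,2)
step 10 (W1 CAS): counter=9 r=(8,7) succ=(2,1) retry=(0,2)
step 11 (W2 LOAD): counter=9 r=(8,9) succ=(2,1) retry=(0,2)
step 12 (W2 CAS): counter=10 r=(8,9) succ=(2,2) retry=(0,2)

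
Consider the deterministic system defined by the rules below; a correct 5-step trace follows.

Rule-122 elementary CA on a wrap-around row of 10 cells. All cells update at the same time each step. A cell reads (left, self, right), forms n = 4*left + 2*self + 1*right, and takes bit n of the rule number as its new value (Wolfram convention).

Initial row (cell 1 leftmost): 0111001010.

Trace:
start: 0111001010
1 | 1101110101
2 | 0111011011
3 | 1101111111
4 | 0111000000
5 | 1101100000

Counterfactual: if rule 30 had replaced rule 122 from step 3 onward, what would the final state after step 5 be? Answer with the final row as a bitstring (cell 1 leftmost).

(re-executing steps 3..5 under rule 30; state before step 3: 0111011011)
3 | 0100010010
4 | 1110111111
5 | 0000100000

0000100000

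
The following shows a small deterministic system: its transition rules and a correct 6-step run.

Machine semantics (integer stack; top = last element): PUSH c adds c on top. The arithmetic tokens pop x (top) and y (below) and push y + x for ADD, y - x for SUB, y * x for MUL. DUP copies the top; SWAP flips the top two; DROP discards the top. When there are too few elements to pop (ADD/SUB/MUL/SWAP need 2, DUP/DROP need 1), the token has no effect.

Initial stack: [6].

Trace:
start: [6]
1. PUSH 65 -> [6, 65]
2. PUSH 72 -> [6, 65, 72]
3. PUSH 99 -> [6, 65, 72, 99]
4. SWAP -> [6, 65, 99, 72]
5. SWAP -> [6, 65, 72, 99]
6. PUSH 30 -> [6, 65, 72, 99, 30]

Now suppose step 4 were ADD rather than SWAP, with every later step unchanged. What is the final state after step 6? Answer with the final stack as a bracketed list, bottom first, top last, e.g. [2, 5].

[6, 171, 65, 30]

(re-executing from step 4 with the substitution; state before step 4: [6, 65, 72, 99])
4. ADD -> [6, 65, 171]
5. SWAP -> [6, 171, 65]
6. PUSH 30 -> [6, 171, 65, 30]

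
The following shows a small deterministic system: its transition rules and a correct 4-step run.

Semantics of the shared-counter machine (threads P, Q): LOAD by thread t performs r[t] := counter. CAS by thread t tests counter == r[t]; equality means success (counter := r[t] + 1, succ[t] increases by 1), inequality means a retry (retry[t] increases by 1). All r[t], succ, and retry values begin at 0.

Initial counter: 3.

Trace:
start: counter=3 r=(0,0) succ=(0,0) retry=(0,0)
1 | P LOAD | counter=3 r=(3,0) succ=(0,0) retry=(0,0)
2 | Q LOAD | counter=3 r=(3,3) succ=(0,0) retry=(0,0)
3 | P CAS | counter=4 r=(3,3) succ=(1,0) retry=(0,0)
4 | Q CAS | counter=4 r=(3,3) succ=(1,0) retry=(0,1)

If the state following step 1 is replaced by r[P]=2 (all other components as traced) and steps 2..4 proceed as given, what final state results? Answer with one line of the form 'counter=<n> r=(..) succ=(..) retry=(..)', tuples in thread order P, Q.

state after step 1 := counter=3 r=(2,0) succ=(0,0) retry=(0,0)
2 | Q LOAD | counter=3 r=(2,3) succ=(0,0) retry=(0,0)
3 | P CAS | counter=3 r=(2,3) succ=(0,0) retry=(1,0)
4 | Q CAS | counter=4 r=(2,3) succ=(0,1) retry=(1,0)

counter=4 r=(2,3) succ=(0,1) retry=(1,0)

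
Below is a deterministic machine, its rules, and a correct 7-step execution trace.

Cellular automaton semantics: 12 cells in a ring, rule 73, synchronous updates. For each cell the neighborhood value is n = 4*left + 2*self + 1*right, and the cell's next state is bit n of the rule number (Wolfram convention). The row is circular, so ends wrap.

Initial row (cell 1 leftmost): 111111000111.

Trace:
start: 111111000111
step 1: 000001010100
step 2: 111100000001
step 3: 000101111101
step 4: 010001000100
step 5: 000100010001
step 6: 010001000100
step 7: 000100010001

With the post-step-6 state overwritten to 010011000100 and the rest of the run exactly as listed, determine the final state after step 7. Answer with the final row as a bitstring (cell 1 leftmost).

000011010001

state after step 6 := 010011000100
step 7: 000011010001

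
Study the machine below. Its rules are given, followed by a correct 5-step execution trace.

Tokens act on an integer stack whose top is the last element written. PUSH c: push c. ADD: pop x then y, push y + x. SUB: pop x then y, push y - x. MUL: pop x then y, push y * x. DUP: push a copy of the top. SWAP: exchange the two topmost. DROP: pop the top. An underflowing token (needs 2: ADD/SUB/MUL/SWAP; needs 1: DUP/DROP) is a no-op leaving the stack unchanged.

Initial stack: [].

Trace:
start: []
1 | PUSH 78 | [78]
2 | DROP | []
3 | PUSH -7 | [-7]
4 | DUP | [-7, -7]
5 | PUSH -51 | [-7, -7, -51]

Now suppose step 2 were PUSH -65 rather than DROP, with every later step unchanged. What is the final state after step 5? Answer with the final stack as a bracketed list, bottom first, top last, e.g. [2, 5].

(re-executing from step 2 with the substitution; state before step 2: [78])
2 | PUSH -65 | [78, -65]
3 | PUSH -7 | [78, -65, -7]
4 | DUP | [78, -65, -7, -7]
5 | PUSH -51 | [78, -65, -7, -7, -51]

[78, -65, -7, -7, -51]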